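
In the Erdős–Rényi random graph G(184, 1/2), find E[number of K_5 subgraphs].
E[# K_5] = C(184, 5) · (1/2)^C(5, 2) = 1663834536 / 2^10 = 207979317/128 = 1624838.4140625

For each 5-subset S of vertices (there are C(184, 5) = 1663834536 such S), let X_S = 1 if S induces a K_5 (all C(5, 2) = 10 edges present). Then P(X_S = 1) = (1/2)^10 = 1/1024. By linearity of expectation, E[# K_5] = C(184, 5) · (1/2)^10 = 1663834536 / 1024 = 207979317/128 = 1624838.4140625.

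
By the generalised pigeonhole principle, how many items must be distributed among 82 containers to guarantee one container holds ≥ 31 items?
n = (31 − 1)·82 + 1 = 2461

By the generalised pigeonhole principle, to guarantee some box contains ≥ r objects we need more than (r − 1) · k objects total. Threshold: n = (r − 1) · k + 1. With r = 31 and k = 82: n = 30 · 82 + 1 = 2460 + 1 = 2461. For n = 2460 = 30 · 82, we can put exactly 30 objects in every box, avoiding 31 in any single one — so 2461 is tight.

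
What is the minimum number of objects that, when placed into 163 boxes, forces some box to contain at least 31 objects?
n = (31 − 1)·163 + 1 = 4891

By the generalised pigeonhole principle, to guarantee some box contains ≥ r objects we need more than (r − 1) · k objects total. Threshold: n = (r − 1) · k + 1. With r = 31 and k = 163: n = 30 · 163 + 1 = 4890 + 1 = 4891. For n = 4890 = 30 · 163, we can put exactly 30 objects in every box, avoiding 31 in any single one — so 4891 is tight.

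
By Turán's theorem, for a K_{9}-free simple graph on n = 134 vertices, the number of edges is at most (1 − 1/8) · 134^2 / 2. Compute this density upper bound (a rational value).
Turán density bound = (7/8) · 134^2/2 = 31423/4 ≈ 7855.75

Turán's theorem: ex(n, K_{r+1}) is achieved by the complete r-partite Turán graph T(n, r) with parts as balanced as possible, and is at most (1 − 1/r) · n^2/2. For r = 8, n = 134: the density bound is (7/8) · 17956/2 = 31423/4 ≈ 7855.75. The integer-valued extremum is e(T(134, 8)) = 7855, which is strictly less than the density bound 31423/4 since 8 ∤ 134 (the parts of T(134, 8) cannot all be equal).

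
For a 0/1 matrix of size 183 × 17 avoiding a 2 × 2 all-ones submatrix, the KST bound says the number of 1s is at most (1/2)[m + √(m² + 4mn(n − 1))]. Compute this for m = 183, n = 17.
z(183, 17; 2, 2) ≤ (1/2)[183 + √(183² + 4·183·17·16)] = (1/2)[183 + √232593] = 332.6395

Kővári–Sós–Turán: let r_1, ..., r_183 be the row sums and z = Σ r_i the total number of 1s. Each pair of columns can share at most one row with both entries 1 (else a 2×2 all-ones block appears), so Σ_i C(r_i, 2) ≤ C(17, 2) = 136. By convexity Σ_i C(r_i, 2) ≥ 183·C(z/183, 2) = z(z − 183)/(2·183), giving z² − 183z − 183·17·16 ≤ 0 and hence z ≤ (1/2)[183 + √(33489 + 4·49776)] = (1/2)[183 + √232593] ≈ (1/2)(183 + 482.279) = 332.6395.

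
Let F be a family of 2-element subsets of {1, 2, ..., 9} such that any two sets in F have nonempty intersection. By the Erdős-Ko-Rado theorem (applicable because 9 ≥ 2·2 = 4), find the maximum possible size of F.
max |F| = C(8, 1) = 8

Erdős-Ko-Rado (1961): when n ≥ 2k, max |F| = C(n−1, k−1). The bound is attained by the star {A : i ∈ A} for any fixed i ∈ [n]. Here C(9−1, 2−1) = C(8, 1) = 8.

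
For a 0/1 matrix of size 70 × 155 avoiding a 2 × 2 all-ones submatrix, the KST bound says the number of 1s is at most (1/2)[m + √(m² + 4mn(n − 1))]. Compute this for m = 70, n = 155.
z(70, 155; 2, 2) ≤ (1/2)[70 + √(70² + 4·70·155·154)] = (1/2)[70 + √6688500] = 1328.1067

Kővári–Sós–Turán: let r_1, ..., r_70 be the row sums and z = Σ r_i the total number of 1s. Each pair of columns can share at most one row with both entries 1 (else a 2×2 all-ones block appears), so Σ_i C(r_i, 2) ≤ C(155, 2) = 11935. By convexity Σ_i C(r_i, 2) ≥ 70·C(z/70, 2) = z(z − 70)/(2·70), giving z² − 70z − 70·155·154 ≤ 0 and hence z ≤ (1/2)[70 + √(4900 + 4·1670900)] = (1/2)[70 + √6688500] ≈ (1/2)(70 + 2586.2134) = 1328.1067.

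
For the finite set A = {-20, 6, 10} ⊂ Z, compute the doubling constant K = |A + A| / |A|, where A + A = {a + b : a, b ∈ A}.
K = |A + A| / |A| = 6/3 = 2

Enumerate A + A = {a + b : a, b ∈ A}. With |A| = 3, there are |A|^2 = 9 ordered sum pairs; collecting distinct values, A + A = {-40, -14, -10, 12, 16, 20}, so |A + A| = 6. Thus K = 6/3 = 2. For comparison, the minimum possible |A + A| over all 3-element sets is 2·3 − 1 = 5 (so min K = 5/3), attained only by arithmetic progressions.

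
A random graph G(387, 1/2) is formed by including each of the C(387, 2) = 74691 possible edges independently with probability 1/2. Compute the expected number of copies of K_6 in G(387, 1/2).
E[# K_6] = C(387, 6) · (1/2)^C(6, 2) = 4487659153824 / 2^15 = 140239348557/1024 ≈ 136952488.825195

For each 6-subset S of vertices (there are C(387, 6) = 4487659153824 such S), let X_S = 1 if S induces a K_6 (all C(6, 2) = 15 edges present). Then P(X_S = 1) = (1/2)^15 = 1/32768. By linearity of expectation, E[# K_6] = C(387, 6) · (1/2)^15 = 4487659153824 / 32768 = 140239348557/1024 ≈ 136952488.825195.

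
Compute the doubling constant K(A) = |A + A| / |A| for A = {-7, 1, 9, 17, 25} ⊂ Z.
K = |A + A| / |A| = 9/5

Enumerate A + A = {a + b : a, b ∈ A}. With |A| = 5, there are |A|^2 = 25 ordered sum pairs; collecting distinct values, A + A = {-14, -6, 2, 10, 18, 26, 34, 42, 50}, so |A + A| = 9. Thus K = 9/5. Here |A + A| = 2|A| − 1 = 9, the minimum possible — so K = 9/5 is minimal, which holds iff A is an arithmetic progression.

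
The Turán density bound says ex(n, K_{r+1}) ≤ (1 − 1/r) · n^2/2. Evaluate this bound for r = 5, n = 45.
Turán density bound = (4/5) · 45^2/2 = 810

Turán's theorem: ex(n, K_{r+1}) is achieved by the complete r-partite Turán graph T(n, r) with parts as balanced as possible, and is at most (1 − 1/r) · n^2/2. For r = 5, n = 45: the density bound is (4/5) · 2025/2 = 810. Since 5 ∣ 45, the Turán graph T(45, 5) has parts of equal size 9, and its edge count e(T(45, 5)) = 810 attains the density bound exactly.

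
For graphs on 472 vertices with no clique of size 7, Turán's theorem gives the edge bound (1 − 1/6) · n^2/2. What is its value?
Turán density bound = (5/6) · 472^2/2 = 278480/3 ≈ 92826.6667

Turán's theorem: ex(n, K_{r+1}) is achieved by the complete r-partite Turán graph T(n, r) with parts as balanced as possible, and is at most (1 − 1/r) · n^2/2. For r = 6, n = 472: the density bound is (5/6) · 222784/2 = 278480/3 ≈ 92826.6667. The integer-valued extremum is e(T(472, 6)) = 92826, which is strictly less than the density bound 278480/3 since 6 ∤ 472 (the parts of T(472, 6) cannot all be equal).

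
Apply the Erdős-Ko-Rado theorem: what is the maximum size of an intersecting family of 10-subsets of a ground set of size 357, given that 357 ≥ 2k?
max |F| = C(356, 9) = 228568185566806800

The Erdős-Ko-Rado theorem states: for n ≥ 2k, an intersecting family of k-subsets of an n-element set has size at most C(n − 1, k − 1), with equality for 'star' families {A ⊆ [n] : |A| = k, i ∈ A} (fix an element i). For n = 357, k = 10: C(356, 9) = 228568185566806800.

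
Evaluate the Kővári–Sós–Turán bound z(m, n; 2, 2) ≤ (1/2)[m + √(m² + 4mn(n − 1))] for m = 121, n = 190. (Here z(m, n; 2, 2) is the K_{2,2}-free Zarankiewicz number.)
z(121, 190; 2, 2) ≤ (1/2)[121 + √(121² + 4·121·190·189)] = (1/2)[121 + √17395081] = 2145.8705

Kővári–Sós–Turán: let r_1, ..., r_121 be the row sums and z = Σ r_i the total number of 1s. Each pair of columns can share at most one row with both entries 1 (else a 2×2 all-ones block appears), so Σ_i C(r_i, 2) ≤ C(190, 2) = 17955. By convexity Σ_i C(r_i, 2) ≥ 121·C(z/121, 2) = z(z − 121)/(2·121), giving z² − 121z − 121·190·189 ≤ 0 and hence z ≤ (1/2)[121 + √(14641 + 4·4345110)] = (1/2)[121 + √17395081] ≈ (1/2)(121 + 4170.7411) = 2145.8705.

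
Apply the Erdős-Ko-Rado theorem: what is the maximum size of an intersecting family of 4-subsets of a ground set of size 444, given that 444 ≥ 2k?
max |F| = C(443, 3) = 14391741

The Erdős-Ko-Rado theorem states: for n ≥ 2k, an intersecting family of k-subsets of an n-element set has size at most C(n − 1, k − 1), with equality for 'star' families {A ⊆ [n] : |A| = k, i ∈ A} (fix an element i). For n = 444, k = 4: C(443, 3) = 14391741.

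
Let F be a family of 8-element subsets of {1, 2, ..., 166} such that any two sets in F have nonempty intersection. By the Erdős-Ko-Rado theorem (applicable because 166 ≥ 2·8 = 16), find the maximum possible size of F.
max |F| = C(165, 7) = 580688008560

Erdős-Ko-Rado (1961): when n ≥ 2k, max |F| = C(n−1, k−1). The bound is attained by the star {A : i ∈ A} for any fixed i ∈ [n]. Here C(166−1, 8−1) = C(165, 7) = 580688008560.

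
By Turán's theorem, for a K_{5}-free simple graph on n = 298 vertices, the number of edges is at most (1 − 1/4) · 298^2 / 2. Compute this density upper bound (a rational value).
Turán density bound = (3/4) · 298^2/2 = 66603/2 ≈ 33301.5

Turán's theorem: ex(n, K_{r+1}) is achieved by the complete r-partite Turán graph T(n, r) with parts as balanced as possible, and is at most (1 − 1/r) · n^2/2. For r = 4, n = 298: the density bound is (3/4) · 88804/2 = 66603/2 ≈ 33301.5. The integer-valued extremum is e(T(298, 4)) = 33301, which is strictly less than the density bound 66603/2 since 4 ∤ 298 (the parts of T(298, 4) cannot all be equal).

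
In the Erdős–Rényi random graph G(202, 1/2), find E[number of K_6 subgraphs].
E[# K_6] = C(202, 6) · (1/2)^C(6, 2) = 87544611330 / 2^15 = 43772305665/16384 ≈ 2671649.515686

For each 6-subset S of vertices (there are C(202, 6) = 87544611330 such S), let X_S = 1 if S induces a K_6 (all C(6, 2) = 15 edges present). Then P(X_S = 1) = (1/2)^15 = 1/32768. By linearity of expectation, E[# K_6] = C(202, 6) · (1/2)^15 = 87544611330 / 32768 = 43772305665/16384 ≈ 2671649.515686.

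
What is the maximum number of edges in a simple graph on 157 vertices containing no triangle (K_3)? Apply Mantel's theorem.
ex(157, K_3) = ⌊157^2/4⌋ = 6162

Mantel (1907): a triangle-free graph on n vertices has at most ⌊n^2/4⌋ edges, with equality for the complete bipartite graph K_{⌊n/2⌋, ⌈n/2⌉}. For n = 157: ⌊157^2/4⌋ = ⌊24649/4⌋ = 6162. The extremal graph is K_{78, 79}, which has 78·79 = 6162 edges.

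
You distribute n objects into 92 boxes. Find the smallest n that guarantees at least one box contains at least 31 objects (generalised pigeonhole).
n = (31 − 1)·92 + 1 = 2761

By the generalised pigeonhole principle, to guarantee some box contains ≥ r objects we need more than (r − 1) · k objects total. Threshold: n = (r − 1) · k + 1. With r = 31 and k = 92: n = 30 · 92 + 1 = 2760 + 1 = 2761. For n = 2760 = 30 · 92, we can put exactly 30 objects in every box, avoiding 31 in any single one — so 2761 is tight.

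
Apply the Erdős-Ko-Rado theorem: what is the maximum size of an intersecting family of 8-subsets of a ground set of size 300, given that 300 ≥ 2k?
max |F| = C(299, 7) = 39494993171634

Erdős-Ko-Rado (1961): when n ≥ 2k, max |F| = C(n−1, k−1). The bound is attained by the star {A : i ∈ A} for any fixed i ∈ [n]. Here C(300−1, 8−1) = C(299, 7) = 39494993171634.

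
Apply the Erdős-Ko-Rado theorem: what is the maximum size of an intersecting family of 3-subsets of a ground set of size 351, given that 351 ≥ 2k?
max |F| = C(350, 2) = 61075

Erdős-Ko-Rado (1961): when n ≥ 2k, max |F| = C(n−1, k−1). The bound is attained by the star {A : i ∈ A} for any fixed i ∈ [n]. Here C(351−1, 3−1) = C(350, 2) = 61075.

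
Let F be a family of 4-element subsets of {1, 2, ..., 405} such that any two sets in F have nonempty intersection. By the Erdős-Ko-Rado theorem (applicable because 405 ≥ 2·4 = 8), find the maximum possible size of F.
max |F| = C(404, 3) = 10908404

The Erdős-Ko-Rado theorem states: for n ≥ 2k, an intersecting family of k-subsets of an n-element set has size at most C(n − 1, k − 1), with equality for 'star' families {A ⊆ [n] : |A| = k, i ∈ A} (fix an element i). For n = 405, k = 4: C(404, 3) = 10908404.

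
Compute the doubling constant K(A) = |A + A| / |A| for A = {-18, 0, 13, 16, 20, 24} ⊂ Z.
K = |A + A| / |A| = 20/6 = 10/3

Enumerate A + A = {a + b : a, b ∈ A}. With |A| = 6, there are |A|^2 = 36 ordered sum pairs; collecting distinct values, A + A = {-36, -18, -5, -2, 0, 2, 6, 13, 16, 20, 24, 26, 29, 32, 33, 36, 37, 40, 44, 48}, so |A + A| = 20. Thus K = 20/6 = 10/3. For comparison, the minimum possible |A + A| over all 6-element sets is 2·6 − 1 = 11 (so min K = 11/6), attained only by arithmetic progressions.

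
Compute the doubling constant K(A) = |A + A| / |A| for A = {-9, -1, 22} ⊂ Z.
K = |A + A| / |A| = 6/3 = 2

Enumerate A + A = {a + b : a, b ∈ A}. With |A| = 3, there are |A|^2 = 9 ordered sum pairs; collecting distinct values, A + A = {-18, -10, -2, 13, 21, 44}, so |A + A| = 6. Thus K = 6/3 = 2. For comparison, the minimum possible |A + A| over all 3-element sets is 2·3 − 1 = 5 (so min K = 5/3), attained only by arithmetic progressions.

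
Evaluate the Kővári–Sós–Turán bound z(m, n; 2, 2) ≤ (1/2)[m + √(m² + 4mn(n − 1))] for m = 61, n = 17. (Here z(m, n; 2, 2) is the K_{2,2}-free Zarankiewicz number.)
z(61, 17; 2, 2) ≤ (1/2)[61 + √(61² + 4·61·17·16)] = (1/2)[61 + √70089] = 162.8716

Kővári–Sós–Turán: let r_1, ..., r_61 be the row sums and z = Σ r_i the total number of 1s. Each pair of columns can share at most one row with both entries 1 (else a 2×2 all-ones block appears), so Σ_i C(r_i, 2) ≤ C(17, 2) = 136. By convexity Σ_i C(r_i, 2) ≥ 61·C(z/61, 2) = z(z − 61)/(2·61), giving z² − 61z − 61·17·16 ≤ 0 and hence z ≤ (1/2)[61 + √(3721 + 4·16592)] = (1/2)[61 + √70089] ≈ (1/2)(61 + 264.7433) = 162.8716.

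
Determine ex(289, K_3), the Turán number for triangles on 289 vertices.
ex(289, K_3) = ⌊289^2/4⌋ = 20880

Mantel (1907): a triangle-free graph on n vertices has at most ⌊n^2/4⌋ edges, with equality for the complete bipartite graph K_{⌊n/2⌋, ⌈n/2⌉}. For n = 289: ⌊289^2/4⌋ = ⌊83521/4⌋ = 20880. The extremal graph is K_{144, 145}, which has 144·145 = 20880 edges.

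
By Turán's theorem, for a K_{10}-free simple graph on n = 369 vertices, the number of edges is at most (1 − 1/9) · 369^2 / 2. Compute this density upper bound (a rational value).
Turán density bound = (8/9) · 369^2/2 = 60516

Turán's theorem: ex(n, K_{r+1}) is achieved by the complete r-partite Turán graph T(n, r) with parts as balanced as possible, and is at most (1 − 1/r) · n^2/2. For r = 9, n = 369: the density bound is (8/9) · 136161/2 = 60516. Since 9 ∣ 369, the Turán graph T(369, 9) has parts of equal size 41, and its edge count e(T(369, 9)) = 60516 attains the density bound exactly.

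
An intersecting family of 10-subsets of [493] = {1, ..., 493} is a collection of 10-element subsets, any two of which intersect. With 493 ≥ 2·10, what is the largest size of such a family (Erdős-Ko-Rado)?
max |F| = C(492, 9) = 4324746480249486060

Erdős-Ko-Rado (1961): when n ≥ 2k, max |F| = C(n−1, k−1). The bound is attained by the star {A : i ∈ A} for any fixed i ∈ [n]. Here C(493−1, 10−1) = C(492, 9) = 4324746480249486060.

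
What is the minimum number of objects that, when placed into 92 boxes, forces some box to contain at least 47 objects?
n = (47 − 1)·92 + 1 = 4233

By the generalised pigeonhole principle, to guarantee some box contains ≥ r objects we need more than (r − 1) · k objects total. Threshold: n = (r − 1) · k + 1. With r = 47 and k = 92: n = 46 · 92 + 1 = 4232 + 1 = 4233. For n = 4232 = 46 · 92, we can put exactly 46 objects in every box, avoiding 47 in any single one — so 4233 is tight.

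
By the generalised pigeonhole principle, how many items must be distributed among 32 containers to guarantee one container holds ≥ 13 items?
n = (13 − 1)·32 + 1 = 385

By the generalised pigeonhole principle, to guarantee some box contains ≥ r objects we need more than (r − 1) · k objects total. Threshold: n = (r − 1) · k + 1. With r = 13 and k = 32: n = 12 · 32 + 1 = 384 + 1 = 385. For n = 384 = 12 · 32, we can put exactly 12 objects in every box, avoiding 13 in any single one — so 385 is tight.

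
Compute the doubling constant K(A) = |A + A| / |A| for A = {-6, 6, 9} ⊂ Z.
K = |A + A| / |A| = 6/3 = 2

Enumerate A + A = {a + b : a, b ∈ A}. With |A| = 3, there are |A|^2 = 9 ordered sum pairs; collecting distinct values, A + A = {-12, 0, 3, 12, 15, 18}, so |A + A| = 6. Thus K = 6/3 = 2. For comparison, the minimum possible |A + A| over all 3-element sets is 2·3 − 1 = 5 (so min K = 5/3), attained only by arithmetic progressions.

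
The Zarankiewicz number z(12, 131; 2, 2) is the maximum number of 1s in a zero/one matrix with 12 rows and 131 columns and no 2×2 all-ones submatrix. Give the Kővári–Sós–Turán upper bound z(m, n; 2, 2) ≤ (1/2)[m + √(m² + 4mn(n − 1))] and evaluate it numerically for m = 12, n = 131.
z(12, 131; 2, 2) ≤ (1/2)[12 + √(12² + 4·12·131·130)] = (1/2)[12 + √817584] = 458.1018

Kővári–Sós–Turán: let r_1, ..., r_12 be the row sums and z = Σ r_i the total number of 1s. Each pair of columns can share at most one row with both entries 1 (else a 2×2 all-ones block appears), so Σ_i C(r_i, 2) ≤ C(131, 2) = 8515. By convexity Σ_i C(r_i, 2) ≥ 12·C(z/12, 2) = z(z − 12)/(2·12), giving z² − 12z − 12·131·130 ≤ 0 and hence z ≤ (1/2)[12 + √(144 + 4·204360)] = (1/2)[12 + √817584] ≈ (1/2)(12 + 904.2035) = 458.1018.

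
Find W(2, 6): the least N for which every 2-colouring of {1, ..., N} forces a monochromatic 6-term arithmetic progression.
W(2, 6) = 1132

W(2, 6) = 1132. The lower bound W(2, 6) > 1131 comes from an explicit good 2-colouring of [1, 1131]; the upper bound W(2, 6) ≤ 1132 was verified by exhaustive search over 2-colourings of [1, 1132].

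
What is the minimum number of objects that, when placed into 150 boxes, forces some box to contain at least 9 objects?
n = (9 − 1)·150 + 1 = 1201

By the generalised pigeonhole principle, to guarantee some box contains ≥ r objects we need more than (r − 1) · k objects total. Threshold: n = (r − 1) · k + 1. With r = 9 and k = 150: n = 8 · 150 + 1 = 1200 + 1 = 1201. For n = 1200 = 8 · 150, we can put exactly 8 objects in every box, avoiding 9 in any single one — so 1201 is tight.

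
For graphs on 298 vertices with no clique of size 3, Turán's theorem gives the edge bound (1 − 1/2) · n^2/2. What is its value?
Turán density bound = (1/2) · 298^2/2 = 22201

Turán's theorem: ex(n, K_{r+1}) is achieved by the complete r-partite Turán graph T(n, r) with parts as balanced as possible, and is at most (1 − 1/r) · n^2/2. For r = 2, n = 298: the density bound is (1/2) · 88804/2 = 22201. Since 2 ∣ 298, the Turán graph T(298, 2) has parts of equal size 149, and its edge count e(T(298, 2)) = 22201 attains the density bound exactly.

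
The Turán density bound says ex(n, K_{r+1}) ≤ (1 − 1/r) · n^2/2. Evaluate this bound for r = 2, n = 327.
Turán density bound = (1/2) · 327^2/2 = 106929/4 ≈ 26732.25

Turán's theorem: ex(n, K_{r+1}) is achieved by the complete r-partite Turán graph T(n, r) with parts as balanced as possible, and is at most (1 − 1/r) · n^2/2. For r = 2, n = 327: the density bound is (1/2) · 106929/2 = 106929/4 ≈ 26732.25. The integer-valued extremum is e(T(327, 2)) = 26732, which is strictly less than the density bound 106929/4 since 2 ∤ 327 (the parts of T(327, 2) cannot all be equal).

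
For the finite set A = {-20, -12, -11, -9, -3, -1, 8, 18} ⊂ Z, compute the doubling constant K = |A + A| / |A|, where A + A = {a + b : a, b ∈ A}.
K = |A + A| / |A| = 29/8

Enumerate A + A = {a + b : a, b ∈ A}. With |A| = 8, there are |A|^2 = 64 ordered sum pairs; collecting distinct values, A + A = {-40, -32, -31, -29, -24, -23, -22, -21, -20, -18, -15, -14, -13, -12, -10, -6, -4, -3, -2, -1, 5, 6, 7, 9, 15, 16, 17, 26, 36}, so |A + A| = 29. Thus K = 29/8. For comparison, the minimum possible |A + A| over all 8-element sets is 2·8 − 1 = 15 (so min K = 15/8), attained only by arithmetic progressions.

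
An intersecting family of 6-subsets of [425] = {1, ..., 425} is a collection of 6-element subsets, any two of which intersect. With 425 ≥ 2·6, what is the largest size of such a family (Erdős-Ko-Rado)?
max |F| = C(424, 5) = 111524122584

Erdős-Ko-Rado (1961): when n ≥ 2k, max |F| = C(n−1, k−1). The bound is attained by the star {A : i ∈ A} for any fixed i ∈ [n]. Here C(425−1, 6−1) = C(424, 5) = 111524122584.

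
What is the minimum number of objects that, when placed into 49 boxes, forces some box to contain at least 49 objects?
n = (49 − 1)·49 + 1 = 2353

By the generalised pigeonhole principle, to guarantee some box contains ≥ r objects we need more than (r − 1) · k objects total. Threshold: n = (r − 1) · k + 1. With r = 49 and k = 49: n = 48 · 49 + 1 = 2352 + 1 = 2353. For n = 2352 = 48 · 49, we can put exactly 48 objects in every box, avoiding 49 in any single one — so 2353 is tight.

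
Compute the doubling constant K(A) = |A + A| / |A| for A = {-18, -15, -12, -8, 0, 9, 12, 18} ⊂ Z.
K = |A + A| / |A| = 30/8 = 15/4

Enumerate A + A = {a + b : a, b ∈ A}. With |A| = 8, there are |A|^2 = 64 ordered sum pairs; collecting distinct values, A + A = {-36, -33, -30, -27, -26, -24, -23, -20, -18, -16, -15, -12, -9, -8, -6, -3, 0, 1, 3, 4, 6, 9, 10, 12, 18, 21, 24, 27, 30, 36}, so |A + A| = 30. Thus K = 30/8 = 15/4. For comparison, the minimum possible |A + A| over all 8-element sets is 2·8 − 1 = 15 (so min K = 15/8), attained only by arithmetic progressions.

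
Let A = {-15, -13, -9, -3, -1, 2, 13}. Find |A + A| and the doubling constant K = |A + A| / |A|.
K = |A + A| / |A| = 24/7

Enumerate A + A = {a + b : a, b ∈ A}. With |A| = 7, there are |A|^2 = 49 ordered sum pairs; collecting distinct values, A + A = {-30, -28, -26, -24, -22, -18, -16, -14, -13, -12, -11, -10, -7, -6, -4, -2, -1, 0, 1, 4, 10, 12, 15, 26}, so |A + A| = 24. Thus K = 24/7. For comparison, the minimum possible |A + A| over all 7-element sets is 2·7 − 1 = 13 (so min K = 13/7), attained only by arithmetic progressions.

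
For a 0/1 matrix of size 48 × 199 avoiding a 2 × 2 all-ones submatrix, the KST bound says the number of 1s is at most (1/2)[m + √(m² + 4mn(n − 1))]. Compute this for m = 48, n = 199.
z(48, 199; 2, 2) ≤ (1/2)[48 + √(48² + 4·48·199·198)] = (1/2)[48 + √7567488] = 1399.4534

Kővári–Sós–Turán: let r_1, ..., r_48 be the row sums and z = Σ r_i the total number of 1s. Each pair of columns can share at most one row with both entries 1 (else a 2×2 all-ones block appears), so Σ_i C(r_i, 2) ≤ C(199, 2) = 19701. By convexity Σ_i C(r_i, 2) ≥ 48·C(z/48, 2) = z(z − 48)/(2·48), giving z² − 48z − 48·199·198 ≤ 0 and hence z ≤ (1/2)[48 + √(2304 + 4·1891296)] = (1/2)[48 + √7567488] ≈ (1/2)(48 + 2750.9068) = 1399.4534.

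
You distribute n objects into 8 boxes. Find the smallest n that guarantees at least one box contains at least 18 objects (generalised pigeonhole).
n = (18 − 1)·8 + 1 = 137

By the generalised pigeonhole principle, to guarantee some box contains ≥ r objects we need more than (r − 1) · k objects total. Threshold: n = (r − 1) · k + 1. With r = 18 and k = 8: n = 17 · 8 + 1 = 136 + 1 = 137. For n = 136 = 17 · 8, we can put exactly 17 objects in every box, avoiding 18 in any single one — so 137 is tight.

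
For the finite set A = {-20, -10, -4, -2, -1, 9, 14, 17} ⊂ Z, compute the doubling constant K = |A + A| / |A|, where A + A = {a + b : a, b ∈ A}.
K = |A + A| / |A| = 31/8

Enumerate A + A = {a + b : a, b ∈ A}. With |A| = 8, there are |A|^2 = 64 ordered sum pairs; collecting distinct values, A + A = {-40, -30, -24, -22, -21, -20, -14, -12, -11, -8, -6, -5, -4, -3, -2, -1, 4, 5, 7, 8, 10, 12, 13, 15, 16, 18, 23, 26, 28, 31, 34}, so |A + A| = 31. Thus K = 31/8. For comparison, the minimum possible |A + A| over all 8-element sets is 2·8 − 1 = 15 (so min K = 15/8), attained only by arithmetic progressions.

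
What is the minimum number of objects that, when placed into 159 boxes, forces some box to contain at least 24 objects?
n = (24 − 1)·159 + 1 = 3658

By the generalised pigeonhole principle, to guarantee some box contains ≥ r objects we need more than (r − 1) · k objects total. Threshold: n = (r − 1) · k + 1. With r = 24 and k = 159: n = 23 · 159 + 1 = 3657 + 1 = 3658. For n = 3657 = 23 · 159, we can put exactly 23 objects in every box, avoiding 24 in any single one — so 3658 is tight.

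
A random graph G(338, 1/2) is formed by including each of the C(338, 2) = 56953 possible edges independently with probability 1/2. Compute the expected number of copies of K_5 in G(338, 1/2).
E[# K_5] = C(338, 5) · (1/2)^C(5, 2) = 35685838552 / 2^10 = 4460729819/128 = 34849451.7109375

For each 5-subset S of vertices (there are C(338, 5) = 35685838552 such S), let X_S = 1 if S induces a K_5 (all C(5, 2) = 10 edges present). Then P(X_S = 1) = (1/2)^10 = 1/1024. By linearity of expectation, E[# K_5] = C(338, 5) · (1/2)^10 = 35685838552 / 1024 = 4460729819/128 = 34849451.7109375.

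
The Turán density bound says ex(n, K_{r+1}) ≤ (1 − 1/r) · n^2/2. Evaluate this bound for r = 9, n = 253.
Turán density bound = (8/9) · 253^2/2 = 256036/9 ≈ 28448.4444

Turán's theorem: ex(n, K_{r+1}) is achieved by the complete r-partite Turán graph T(n, r) with parts as balanced as possible, and is at most (1 − 1/r) · n^2/2. For r = 9, n = 253: the density bound is (8/9) · 64009/2 = 256036/9 ≈ 28448.4444. The integer-valued extremum is e(T(253, 9)) = 28448, which is strictly less than the density bound 256036/9 since 9 ∤ 253 (the parts of T(253, 9) cannot all be equal).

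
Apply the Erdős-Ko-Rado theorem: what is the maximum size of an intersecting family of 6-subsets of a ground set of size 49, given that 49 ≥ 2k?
max |F| = C(48, 5) = 1712304

The Erdős-Ko-Rado theorem states: for n ≥ 2k, an intersecting family of k-subsets of an n-element set has size at most C(n − 1, k − 1), with equality for 'star' families {A ⊆ [n] : |A| = k, i ∈ A} (fix an element i). For n = 49, k = 6: C(48, 5) = 1712304.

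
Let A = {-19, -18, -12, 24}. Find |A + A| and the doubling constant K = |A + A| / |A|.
K = |A + A| / |A| = 10/4 = 5/2

Enumerate A + A = {a + b : a, b ∈ A}. With |A| = 4, there are |A|^2 = 16 ordered sum pairs; collecting distinct values, A + A = {-38, -37, -36, -31, -30, -24, 5, 6, 12, 48}, so |A + A| = 10. Thus K = 10/4 = 5/2. For comparison, the minimum possible |A + A| over all 4-element sets is 2·4 − 1 = 7 (so min K = 7/4), attained only by arithmetic progressions.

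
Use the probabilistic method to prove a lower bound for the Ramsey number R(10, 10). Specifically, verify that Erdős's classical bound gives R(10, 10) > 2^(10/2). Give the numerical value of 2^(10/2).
2^(10/2) = 32; so R(10, 10) > 32

Colour each edge of K_n uniformly at random with red/blue. The expected number of monochromatic K_10 is C(n, 10) · 2 · 2^(−C(10,2)). If C(n, 10) · 2^(1 − C(10,2)) < 1, then with positive probability no monochromatic K_10 exists, so R(10, 10) > n. The standard estimate C(n, 10) ≤ n^10/10! shows this inequality holds whenever n ≤ 2^(10/2) (since 10! · 2^(C(10,2) − 1) > 2^(10^2/2) ≥ n^10). Hence R(10, 10) > 2^(10/2) = 32.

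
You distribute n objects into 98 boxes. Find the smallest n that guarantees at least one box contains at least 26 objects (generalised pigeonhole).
n = (26 − 1)·98 + 1 = 2451

By the generalised pigeonhole principle, to guarantee some box contains ≥ r objects we need more than (r − 1) · k objects total. Threshold: n = (r − 1) · k + 1. With r = 26 and k = 98: n = 25 · 98 + 1 = 2450 + 1 = 2451. For n = 2450 = 25 · 98, we can put exactly 25 objects in every box, avoiding 26 in any single one — so 2451 is tight.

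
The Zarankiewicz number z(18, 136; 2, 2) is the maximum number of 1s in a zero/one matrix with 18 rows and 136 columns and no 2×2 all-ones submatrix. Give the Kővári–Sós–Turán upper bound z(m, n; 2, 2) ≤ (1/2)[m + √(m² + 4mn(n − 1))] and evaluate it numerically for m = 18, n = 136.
z(18, 136; 2, 2) ≤ (1/2)[18 + √(18² + 4·18·136·135)] = (1/2)[18 + √1322244] = 583.9443

Kővári–Sós–Turán: let r_1, ..., r_18 be the row sums and z = Σ r_i the total number of 1s. Each pair of columns can share at most one row with both entries 1 (else a 2×2 all-ones block appears), so Σ_i C(r_i, 2) ≤ C(136, 2) = 9180. By convexity Σ_i C(r_i, 2) ≥ 18·C(z/18, 2) = z(z − 18)/(2·18), giving z² − 18z − 18·136·135 ≤ 0 and hence z ≤ (1/2)[18 + √(324 + 4·330480)] = (1/2)[18 + √1322244] ≈ (1/2)(18 + 1149.8887) = 583.9443.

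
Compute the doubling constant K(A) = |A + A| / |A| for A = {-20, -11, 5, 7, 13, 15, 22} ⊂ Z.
K = |A + A| / |A| = 26/7

Enumerate A + A = {a + b : a, b ∈ A}. With |A| = 7, there are |A|^2 = 49 ordered sum pairs; collecting distinct values, A + A = {-40, -31, -22, -15, -13, -7, -6, -5, -4, 2, 4, 10, 11, 12, 14, 18, 20, 22, 26, 27, 28, 29, 30, 35, 37, 44}, so |A + A| = 26. Thus K = 26/7. For comparison, the minimum possible |A + A| over all 7-element sets is 2·7 − 1 = 13 (so min K = 13/7), attained only by arithmetic progressions.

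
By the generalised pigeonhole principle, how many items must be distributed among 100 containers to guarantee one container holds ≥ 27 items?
n = (27 − 1)·100 + 1 = 2601

By the generalised pigeonhole principle, to guarantee some box contains ≥ r objects we need more than (r − 1) · k objects total. Threshold: n = (r − 1) · k + 1. With r = 27 and k = 100: n = 26 · 100 + 1 = 2600 + 1 = 2601. For n = 2600 = 26 · 100, we can put exactly 26 objects in every box, avoiding 27 in any single one — so 2601 is tight.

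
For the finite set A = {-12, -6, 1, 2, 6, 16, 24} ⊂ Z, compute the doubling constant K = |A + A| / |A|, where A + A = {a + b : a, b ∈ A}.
K = |A + A| / |A| = 25/7

Enumerate A + A = {a + b : a, b ∈ A}. With |A| = 7, there are |A|^2 = 49 ordered sum pairs; collecting distinct values, A + A = {-24, -18, -12, -11, -10, -6, -5, -4, 0, 2, 3, 4, 7, 8, 10, 12, 17, 18, 22, 25, 26, 30, 32, 40, 48}, so |A + A| = 25. Thus K = 25/7. For comparison, the minimum possible |A + A| over all 7-element sets is 2·7 − 1 = 13 (so min K = 13/7), attained only by arithmetic progressions.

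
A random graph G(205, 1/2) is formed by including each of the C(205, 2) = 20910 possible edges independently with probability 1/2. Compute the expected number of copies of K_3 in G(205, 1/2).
E[# K_3] = C(205, 3) · (1/2)^C(3, 2) = 1414910 / 2^3 = 707455/4 = 176863.75

For each 3-subset S of vertices (there are C(205, 3) = 1414910 such S), let X_S = 1 if S induces a K_3 (all C(3, 2) = 3 edges present). Then P(X_S = 1) = (1/2)^3 = 1/8. By linearity of expectation, E[# K_3] = C(205, 3) · (1/2)^3 = 1414910 / 8 = 707455/4 = 176863.75.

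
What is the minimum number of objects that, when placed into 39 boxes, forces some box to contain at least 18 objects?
n = (18 − 1)·39 + 1 = 664

By the generalised pigeonhole principle, to guarantee some box contains ≥ r objects we need more than (r − 1) · k objects total. Threshold: n = (r − 1) · k + 1. With r = 18 and k = 39: n = 17 · 39 + 1 = 663 + 1 = 664. For n = 663 = 17 · 39, we can put exactly 17 objects in every box, avoiding 18 in any single one — so 664 is tight.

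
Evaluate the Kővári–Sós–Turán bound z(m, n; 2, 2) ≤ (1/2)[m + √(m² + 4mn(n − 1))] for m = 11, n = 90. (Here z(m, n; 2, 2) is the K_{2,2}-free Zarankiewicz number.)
z(11, 90; 2, 2) ≤ (1/2)[11 + √(11² + 4·11·90·89)] = (1/2)[11 + √352561] = 302.3842

Kővári–Sós–Turán: let r_1, ..., r_11 be the row sums and z = Σ r_i the total number of 1s. Each pair of columns can share at most one row with both entries 1 (else a 2×2 all-ones block appears), so Σ_i C(r_i, 2) ≤ C(90, 2) = 4005. By convexity Σ_i C(r_i, 2) ≥ 11·C(z/11, 2) = z(z − 11)/(2·11), giving z² − 11z − 11·90·89 ≤ 0 and hence z ≤ (1/2)[11 + √(121 + 4·88110)] = (1/2)[11 + √352561] ≈ (1/2)(11 + 593.7685) = 302.3842.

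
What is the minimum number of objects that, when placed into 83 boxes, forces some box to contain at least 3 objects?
n = (3 − 1)·83 + 1 = 167

By the generalised pigeonhole principle, to guarantee some box contains ≥ r objects we need more than (r − 1) · k objects total. Threshold: n = (r − 1) · k + 1. With r = 3 and k = 83: n = 2 · 83 + 1 = 166 + 1 = 167. For n = 166 = 2 · 83, we can put exactly 2 objects in every box, avoiding 3 in any single one — so 167 is tight.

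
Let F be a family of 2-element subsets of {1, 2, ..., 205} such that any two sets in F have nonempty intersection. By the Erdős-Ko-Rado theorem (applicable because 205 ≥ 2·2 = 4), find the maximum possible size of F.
max |F| = C(204, 1) = 204

Erdős-Ko-Rado (1961): when n ≥ 2k, max |F| = C(n−1, k−1). The bound is attained by the star {A : i ∈ A} for any fixed i ∈ [n]. Here C(205−1, 2−1) = C(204, 1) = 204.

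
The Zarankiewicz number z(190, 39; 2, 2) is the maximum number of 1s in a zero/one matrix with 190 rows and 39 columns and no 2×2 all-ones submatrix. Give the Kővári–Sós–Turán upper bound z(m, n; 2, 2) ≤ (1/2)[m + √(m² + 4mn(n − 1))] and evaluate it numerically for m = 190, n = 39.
z(190, 39; 2, 2) ≤ (1/2)[190 + √(190² + 4·190·39·38)] = (1/2)[190 + √1162420] = 634.0779

Kővári–Sós–Turán: let r_1, ..., r_190 be the row sums and z = Σ r_i the total number of 1s. Each pair of columns can share at most one row with both entries 1 (else a 2×2 all-ones block appears), so Σ_i C(r_i, 2) ≤ C(39, 2) = 741. By convexity Σ_i C(r_i, 2) ≥ 190·C(z/190, 2) = z(z − 190)/(2·190), giving z² − 190z − 190·39·38 ≤ 0 and hence z ≤ (1/2)[190 + √(36100 + 4·281580)] = (1/2)[190 + √1162420] ≈ (1/2)(190 + 1078.1558) = 634.0779.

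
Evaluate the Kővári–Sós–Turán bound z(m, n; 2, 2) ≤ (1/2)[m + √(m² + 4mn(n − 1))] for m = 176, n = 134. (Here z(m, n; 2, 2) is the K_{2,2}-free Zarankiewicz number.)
z(176, 134; 2, 2) ≤ (1/2)[176 + √(176² + 4·176·134·133)] = (1/2)[176 + √12577664] = 1861.2501

Kővári–Sós–Turán: let r_1, ..., r_176 be the row sums and z = Σ r_i the total number of 1s. Each pair of columns can share at most one row with both entries 1 (else a 2×2 all-ones block appears), so Σ_i C(r_i, 2) ≤ C(134, 2) = 8911. By convexity Σ_i C(r_i, 2) ≥ 176·C(z/176, 2) = z(z − 176)/(2·176), giving z² − 176z − 176·134·133 ≤ 0 and hence z ≤ (1/2)[176 + √(30976 + 4·3136672)] = (1/2)[176 + √12577664] ≈ (1/2)(176 + 3546.5002) = 1861.2501.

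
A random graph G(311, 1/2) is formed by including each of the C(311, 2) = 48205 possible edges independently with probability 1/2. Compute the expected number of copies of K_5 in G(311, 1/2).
E[# K_5] = C(311, 5) · (1/2)^C(5, 2) = 23474070697 / 2^10 ≈ 22923897.165039

For each 5-subset S of vertices (there are C(311, 5) = 23474070697 such S), let X_S = 1 if S induces a K_5 (all C(5, 2) = 10 edges present). Then P(X_S = 1) = (1/2)^10 = 1/1024. By linearity of expectation, E[# K_5] = C(311, 5) · (1/2)^10 = 23474070697 / 1024 ≈ 22923897.165039.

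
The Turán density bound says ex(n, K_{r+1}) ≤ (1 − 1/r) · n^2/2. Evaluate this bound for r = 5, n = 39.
Turán density bound = (4/5) · 39^2/2 = 3042/5 ≈ 608.4

Turán's theorem: ex(n, K_{r+1}) is achieved by the complete r-partite Turán graph T(n, r) with parts as balanced as possible, and is at most (1 − 1/r) · n^2/2. For r = 5, n = 39: the density bound is (4/5) · 1521/2 = 3042/5 ≈ 608.4. The integer-valued extremum is e(T(39, 5)) = 608, which is strictly less than the density bound 3042/5 since 5 ∤ 39 (the parts of T(39, 5) cannot all be equal).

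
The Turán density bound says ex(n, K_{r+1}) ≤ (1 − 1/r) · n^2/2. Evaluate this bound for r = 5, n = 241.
Turán density bound = (4/5) · 241^2/2 = 116162/5 ≈ 23232.4

Turán's theorem: ex(n, K_{r+1}) is achieved by the complete r-partite Turán graph T(n, r) with parts as balanced as possible, and is at most (1 − 1/r) · n^2/2. For r = 5, n = 241: the density bound is (4/5) · 58081/2 = 116162/5 ≈ 23232.4. The integer-valued extremum is e(T(241, 5)) = 23232, which is strictly less than the density bound 116162/5 since 5 ∤ 241 (the parts of T(241, 5) cannot all be equal).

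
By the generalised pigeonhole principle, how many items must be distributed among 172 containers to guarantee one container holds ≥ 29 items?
n = (29 − 1)·172 + 1 = 4817

By the generalised pigeonhole principle, to guarantee some box contains ≥ r objects we need more than (r − 1) · k objects total. Threshold: n = (r − 1) · k + 1. With r = 29 and k = 172: n = 28 · 172 + 1 = 4816 + 1 = 4817. For n = 4816 = 28 · 172, we can put exactly 28 objects in every box, avoiding 29 in any single one — so 4817 is tight.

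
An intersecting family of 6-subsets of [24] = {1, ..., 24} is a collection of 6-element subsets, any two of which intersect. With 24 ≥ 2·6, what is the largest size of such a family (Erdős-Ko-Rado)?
max |F| = C(23, 5) = 33649

The Erdős-Ko-Rado theorem states: for n ≥ 2k, an intersecting family of k-subsets of an n-element set has size at most C(n − 1, k − 1), with equality for 'star' families {A ⊆ [n] : |A| = k, i ∈ A} (fix an element i). For n = 24, k = 6: C(23, 5) = 33649.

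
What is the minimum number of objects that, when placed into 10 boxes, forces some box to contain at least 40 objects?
n = (40 − 1)·10 + 1 = 391

By the generalised pigeonhole principle, to guarantee some box contains ≥ r objects we need more than (r − 1) · k objects total. Threshold: n = (r − 1) · k + 1. With r = 40 and k = 10: n = 39 · 10 + 1 = 390 + 1 = 391. For n = 390 = 39 · 10, we can put exactly 39 objects in every box, avoiding 40 in any single one — so 391 is tight.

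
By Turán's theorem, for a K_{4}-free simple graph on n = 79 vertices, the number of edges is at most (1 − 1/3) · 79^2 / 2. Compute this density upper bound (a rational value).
Turán density bound = (2/3) · 79^2/2 = 6241/3 ≈ 2080.3333

Turán's theorem: ex(n, K_{r+1}) is achieved by the complete r-partite Turán graph T(n, r) with parts as balanced as possible, and is at most (1 − 1/r) · n^2/2. For r = 3, n = 79: the density bound is (2/3) · 6241/2 = 6241/3 ≈ 2080.3333. The integer-valued extremum is e(T(79, 3)) = 2080, which is strictly less than the density bound 6241/3 since 3 ∤ 79 (the parts of T(79, 3) cannot all be equal).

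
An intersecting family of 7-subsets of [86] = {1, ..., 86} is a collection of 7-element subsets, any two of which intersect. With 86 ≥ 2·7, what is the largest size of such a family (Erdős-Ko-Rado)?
max |F| = C(85, 6) = 437353560

Erdős-Ko-Rado (1961): when n ≥ 2k, max |F| = C(n−1, k−1). The bound is attained by the star {A : i ∈ A} for any fixed i ∈ [n]. Here C(86−1, 7−1) = C(85, 6) = 437353560.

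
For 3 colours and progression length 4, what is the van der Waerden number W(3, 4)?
W(3, 4) = 293

W(3, 4) = 293. The lower bound W(3, 4) > 292 comes from an explicit good 3-colouring of [1, 292]; the upper bound W(3, 4) ≤ 293 was verified by exhaustive search over 3-colourings of [1, 293].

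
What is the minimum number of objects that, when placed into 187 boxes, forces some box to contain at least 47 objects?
n = (47 − 1)·187 + 1 = 8603

By the generalised pigeonhole principle, to guarantee some box contains ≥ r objects we need more than (r − 1) · k objects total. Threshold: n = (r − 1) · k + 1. With r = 47 and k = 187: n = 46 · 187 + 1 = 8602 + 1 = 8603. For n = 8602 = 46 · 187, we can put exactly 46 objects in every box, avoiding 47 in any single one — so 8603 is tight.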